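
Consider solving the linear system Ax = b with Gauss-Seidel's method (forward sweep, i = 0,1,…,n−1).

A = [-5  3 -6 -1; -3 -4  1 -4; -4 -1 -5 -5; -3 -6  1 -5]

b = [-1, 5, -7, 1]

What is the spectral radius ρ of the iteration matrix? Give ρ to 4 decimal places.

Write A = D+L+U with D = diag(-5, -4, -5, -5).
T_GS = -(D+L)⁻¹U: row 0 first, T[0,3] = -(-1)/(-5) = -0.2000; later rows by forward substitution.
  T[0,:] = [+0.0000, +0.6000, -1.2000, -0.2000]
  T[1,:] = [+0.0000, -0.4500, +1.1500, -0.8500]
  T[2,:] = [+0.0000, -0.3900, +0.7300, -0.6700]
  T[3,:] = [+0.0000, +0.1020, -0.5140, +1.0060]
|λ(T)| sorted: 1.2284, 0.2707, 0.2707, 0.0000.
ρ(T) = max|λ| = 1.2284; 1.2284 > 1: divergent.

1.2284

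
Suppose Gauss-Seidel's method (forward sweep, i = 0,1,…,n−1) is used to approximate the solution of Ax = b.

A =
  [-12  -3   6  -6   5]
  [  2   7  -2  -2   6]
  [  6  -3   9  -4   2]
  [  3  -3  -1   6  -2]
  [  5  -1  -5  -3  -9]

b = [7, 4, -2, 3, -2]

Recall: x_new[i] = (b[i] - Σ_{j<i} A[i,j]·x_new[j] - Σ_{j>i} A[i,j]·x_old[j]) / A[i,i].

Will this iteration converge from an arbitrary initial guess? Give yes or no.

Diagonal D = diag(-12, 7, 9, 6, -9); L, U strict lower/upper.
Gauss-Seidel: T = -(D+L)⁻¹U, row 0 first, T[0,2] = -(6)/(-12) = +0.5000; later rows by forward substitution.
  T[0,:] = [+0.0000, -0.2500, +0.5000, -0.5000, +0.4167]
  T[1,:] = [+0.0000, +0.0714, +0.1429, +0.4286, -0.9762]
  T[2,:] = [+0.0000, +0.1905, -0.2857, +0.9206, -0.8254]
  T[3,:] = [+0.0000, +0.1925, -0.2262, +0.6177, -0.5007]
  T[4,:] = [+0.0000, -0.3168, +0.4960, -1.0428, +0.9654]
moduli |λ_i(T)| = 1.4462, 0.2051, 0.2051, 0.0967, 0.0000.
spectral radius ρ = 1.4462; 1.4462 > 1, so it fails to converge.

no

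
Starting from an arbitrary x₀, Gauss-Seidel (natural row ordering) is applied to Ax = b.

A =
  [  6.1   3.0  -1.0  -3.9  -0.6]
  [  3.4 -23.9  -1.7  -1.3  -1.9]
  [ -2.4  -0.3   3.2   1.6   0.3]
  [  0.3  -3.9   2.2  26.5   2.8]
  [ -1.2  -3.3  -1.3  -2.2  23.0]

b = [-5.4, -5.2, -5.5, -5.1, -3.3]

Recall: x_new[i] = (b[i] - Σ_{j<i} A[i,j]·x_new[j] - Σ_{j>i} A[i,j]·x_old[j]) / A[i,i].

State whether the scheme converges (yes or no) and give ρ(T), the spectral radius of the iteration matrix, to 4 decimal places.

yes, ρ = 0.1993

Split A = D + L + U, D = diag(6.1, -23.9, 3.2, 26.5, 23).
T_GS = -(D+L)⁻¹U: row 0 first, T[0,3] = -(-3.9)/(6.1) = +0.6393; later rows by forward substitution.
  T[0,:] = [+0.0000 -0.4918 +0.1639 +0.6393 +0.0984]
  T[1,:] = [+0.0000 -0.0700 -0.0478 +0.0366 -0.0655]
  T[2,:] = [+0.0000 -0.3754 +0.1185 -0.0171 -0.0261]
  T[3,:] = [+0.0000 +0.0264 -0.0187 -0.0004 -0.1142]
  T[4,:] = [+0.0000 -0.0544 +0.0066 +0.0376 -0.0167]
|λ(T)| sorted: 0.1993, 0.1492, 0.0569, 0.0569, 0.0000.
ρ(T) = max|λ| = 0.1993; 0.1993 < 1: convergent.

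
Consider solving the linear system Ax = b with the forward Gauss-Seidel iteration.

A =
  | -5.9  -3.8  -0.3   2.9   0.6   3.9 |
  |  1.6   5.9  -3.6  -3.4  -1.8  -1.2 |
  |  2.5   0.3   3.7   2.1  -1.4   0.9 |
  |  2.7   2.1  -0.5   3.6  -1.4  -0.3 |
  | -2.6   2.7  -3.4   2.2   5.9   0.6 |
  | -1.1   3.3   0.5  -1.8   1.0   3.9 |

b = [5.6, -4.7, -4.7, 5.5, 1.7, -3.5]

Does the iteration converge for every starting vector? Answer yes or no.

no

Write A = D+L+U with D = diag(-5.9, 5.9, 3.7, 3.6, 5.9, 3.9).
T_GS = -(D+L)⁻¹U: row 0 first, T[0,4] = -(0.6)/(-5.9) = +0.1017; later rows by forward substitution.
  T[0,:] = [+0.0000  -0.6441  -0.0508  +0.4915  +0.1017  +0.6610]
  T[1,:] = [+0.0000  +0.1747  +0.6240  +0.4430  +0.2775  +0.0241]
  T[2,:] = [+0.0000  +0.4210  -0.0162  -0.9356  +0.2872  -0.6918]
  T[3,:] = [+0.0000  +0.4396  -0.3281  -0.7570  +0.1906  -0.5226]
  T[4,:] = [+0.0000  -0.2851  -0.1950  -0.2430  +0.0122  -0.0253]
  T[5,:] = [+0.0000  -0.1074  -0.6417  -0.4033  -0.1581  +0.0200]
|eigenvalues of T|: 1.6267, 0.6401, 0.2443, 0.2443, 0.0400, 0.0000.
spectral radius ρ = 1.6267; 1.6267 > 1, so it fails to converge.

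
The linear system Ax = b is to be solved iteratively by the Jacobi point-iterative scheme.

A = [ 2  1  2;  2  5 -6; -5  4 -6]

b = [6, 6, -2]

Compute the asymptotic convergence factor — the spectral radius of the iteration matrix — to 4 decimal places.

1.5281

Split A = D + L + U, D = diag(2, 5, -6).
T_J = -D⁻¹(L+U): T[0,1] = -(1)/(2) = -0.5000; T[0,0] = 0.
  T[0,:] = [+0.0000  -0.5000  -1.0000]
  T[1,:] = [-0.4000  +0.0000  +1.2000]
  T[2,:] = [-0.8333  +0.6667  +0.0000]
|eigenvalues of T|: 1.5281, 1.0505, 0.4776.
spectral radius ρ = 1.5281; 1.5281 > 1 ⇒ diverges.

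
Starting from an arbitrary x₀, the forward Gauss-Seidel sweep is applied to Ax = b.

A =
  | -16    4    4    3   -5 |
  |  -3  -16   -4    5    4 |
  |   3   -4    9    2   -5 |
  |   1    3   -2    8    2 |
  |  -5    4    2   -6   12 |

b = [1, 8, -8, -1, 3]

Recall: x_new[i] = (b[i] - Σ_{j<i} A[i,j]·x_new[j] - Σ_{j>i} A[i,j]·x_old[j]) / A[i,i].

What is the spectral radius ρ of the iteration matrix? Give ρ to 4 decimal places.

Let D = diag(-16, -16, 9, 8, 12); L, U the strict triangles.
T_GS = -(D+L)⁻¹U: row 0 first, T[0,3] = -(3)/(-16) = +0.1875; later rows by forward substitution.
  T[0,:] = [+0.0000, +0.2500, +0.2500, +0.1875, -0.3125]
  T[1,:] = [+0.0000, -0.0469, -0.2969, +0.2773, +0.3086]
  T[2,:] = [+0.0000, -0.1042, -0.2153, -0.1615, +0.7969]
  T[3,:] = [+0.0000, -0.0397, +0.0263, -0.1678, -0.1274]
  T[4,:] = [+0.0000, +0.1173, +0.2521, -0.0713, -0.4296]
eigenvalue magnitudes: 0.8763, 0.1354, 0.1104, 0.1104, 0.0000.
ρ(T) = max|λ| = 0.8763; 0.8763 < 1 ⇒ converges.

0.8763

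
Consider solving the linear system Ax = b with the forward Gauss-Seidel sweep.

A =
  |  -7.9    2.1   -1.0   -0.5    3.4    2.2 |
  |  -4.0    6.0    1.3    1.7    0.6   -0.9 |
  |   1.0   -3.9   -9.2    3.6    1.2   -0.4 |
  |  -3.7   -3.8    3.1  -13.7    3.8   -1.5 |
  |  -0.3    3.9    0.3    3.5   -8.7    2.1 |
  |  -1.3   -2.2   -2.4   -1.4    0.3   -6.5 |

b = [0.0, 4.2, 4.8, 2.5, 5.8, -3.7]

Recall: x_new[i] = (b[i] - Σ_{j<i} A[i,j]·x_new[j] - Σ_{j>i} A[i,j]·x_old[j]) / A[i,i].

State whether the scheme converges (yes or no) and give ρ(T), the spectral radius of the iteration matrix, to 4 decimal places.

Diagonal D = diag(-7.9, 6, -9.2, -13.7, -8.7, -6.5); L, U strict lower/upper.
T_GS = -(D+L)⁻¹U: row 0 first, T[0,4] = -(3.4)/(-7.9) = +0.4304; later rows by forward substitution.
  T[0,:] = [+0.0000  +0.2658  -0.1266  -0.0633  +0.4304  +0.2785]
  T[1,:] = [+0.0000  +0.1772  -0.3011  -0.3255  +0.1869  +0.3357]
  T[2,:] = [+0.0000  -0.0462  +0.1139  +0.5224  +0.0980  -0.1555]
  T[3,:] = [+0.0000  -0.1314  +0.1435  +0.2256  +0.1315  -0.3130]
  T[4,:] = [+0.0000  +0.0158  -0.0690  -0.0350  +0.1252  +0.2510]
  T[5,:] = [+0.0000  -0.0670  +0.0511  -0.1203  -0.2081  -0.0329]
|roots of det(T-λI)|: 0.5526, 0.2492, 0.2492, 0.1330, 0.0661, 0.0000.
ρ(T) = max|λ| = 0.5526; 0.5526 < 1, so it converges for any x₀.

yes, ρ = 0.5526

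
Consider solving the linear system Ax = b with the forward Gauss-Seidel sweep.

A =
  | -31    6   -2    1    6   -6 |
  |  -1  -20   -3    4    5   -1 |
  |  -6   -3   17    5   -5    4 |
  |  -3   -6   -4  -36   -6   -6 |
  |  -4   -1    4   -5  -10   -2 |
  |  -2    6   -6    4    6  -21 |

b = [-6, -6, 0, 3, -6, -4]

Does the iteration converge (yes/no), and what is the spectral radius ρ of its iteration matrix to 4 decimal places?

Split A = D + L + U, D = diag(-31, -20, 17, -36, -10, -21).
T_GS = -(D+L)⁻¹U: row 0 first, T[0,3] = -(1)/(-31) = +0.0323; later rows by forward substitution.
  T[0,:] = [+0.0000, +0.1935, -0.0645, +0.0323, +0.1935, -0.1935]
  T[1,:] = [+0.0000, -0.0097, -0.1468, +0.1984, +0.2403, -0.0403]
  T[2,:] = [+0.0000, +0.0666, -0.0487, -0.2477, +0.4048, -0.3107]
  T[3,:] = [+0.0000, -0.0219, +0.0352, -0.0082, -0.2678, -0.1093]
  T[4,:] = [+0.0000, -0.0389, +0.0034, -0.1277, +0.1944, -0.1882]
  T[5,:] = [+0.0000, -0.0555, -0.0142, +0.0863, -0.0609, +0.0211]
moduli |λ_i(T)| = 0.3375, 0.2047, 0.2047, 0.0509, 0.0377, 0.0000.
ρ(T) = max|λ| = 0.3375; 0.3375 < 1, so it converges for any x₀.

yes, ρ = 0.3375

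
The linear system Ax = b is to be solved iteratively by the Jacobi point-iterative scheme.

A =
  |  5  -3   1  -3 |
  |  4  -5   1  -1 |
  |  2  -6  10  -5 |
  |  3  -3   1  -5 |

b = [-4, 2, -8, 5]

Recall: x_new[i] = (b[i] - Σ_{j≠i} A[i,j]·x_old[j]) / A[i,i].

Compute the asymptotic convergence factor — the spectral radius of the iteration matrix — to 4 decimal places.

Let D = diag(5, -5, 10, -5); L, U the strict triangles.
Jacobi T = -D⁻¹(L+U): T[3,1] = -(-3)/(-5) = -0.6000; T[3,3] = 0.
  T[0,:] = [+0.0000 +0.6000 -0.2000 +0.6000]
  T[1,:] = [+0.8000 +0.0000 +0.2000 -0.2000]
  T[2,:] = [-0.2000 +0.6000 +0.0000 +0.5000]
  T[3,:] = [+0.6000 -0.6000 +0.2000 +0.0000]
|eigenvalues of T|: 1.3245, 0.6000, 0.5400, 0.1846.
ρ = 1.3245; 1.3245 > 1 ⇒ diverges.

1.3245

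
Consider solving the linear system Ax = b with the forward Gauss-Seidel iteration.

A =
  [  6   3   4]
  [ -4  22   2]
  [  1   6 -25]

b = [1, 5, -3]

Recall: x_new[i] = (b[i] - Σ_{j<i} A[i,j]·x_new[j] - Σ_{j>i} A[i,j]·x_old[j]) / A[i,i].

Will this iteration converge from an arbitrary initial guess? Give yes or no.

Let D = diag(6, 22, -25); L, U the strict triangles.
Gauss-Seidel: T = -(D+L)⁻¹U, row 0 first, T[0,1] = -(3)/(6) = -0.5000; later rows by forward substitution.
  T[0,:] = [+0.0000, -0.5000, -0.6667]
  T[1,:] = [+0.0000, -0.0909, -0.2121]
  T[2,:] = [+0.0000, -0.0418, -0.0776]
moduli |λ_i(T)| = 0.1787, 0.0102, 0.0000.
ρ = 0.1787; 0.1787 < 1: convergent.

yes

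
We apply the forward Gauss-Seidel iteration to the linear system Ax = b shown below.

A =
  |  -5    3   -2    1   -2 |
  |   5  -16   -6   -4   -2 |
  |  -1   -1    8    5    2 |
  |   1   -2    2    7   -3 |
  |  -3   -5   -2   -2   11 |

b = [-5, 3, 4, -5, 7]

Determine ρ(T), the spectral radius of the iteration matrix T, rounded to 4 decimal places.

0.5131

Let D = diag(-5, -16, 8, 7, 11); L, U the strict triangles.
GS T = -(D+L)⁻¹U: row 0 first, T[0,1] = -(3)/(-5) = +0.6000; later rows by forward substitution.
  T[0,:] = [+0.0000 +0.6000 -0.4000 +0.2000 -0.4000]
  T[1,:] = [+0.0000 +0.1875 -0.5000 -0.1875 -0.2500]
  T[2,:] = [+0.0000 +0.0984 -0.1125 -0.6234 -0.3312]
  T[3,:] = [+0.0000 -0.0603 -0.0536 +0.0960 +0.5089]
  T[4,:] = [+0.0000 +0.2558 -0.3666 -0.1266 -0.1904]
moduli |λ_i(T)| = 0.5131, 0.4172, 0.4172, 0.1840, 0.0000.
ρ = 0.5131; 0.5131 < 1, so it converges for any x₀.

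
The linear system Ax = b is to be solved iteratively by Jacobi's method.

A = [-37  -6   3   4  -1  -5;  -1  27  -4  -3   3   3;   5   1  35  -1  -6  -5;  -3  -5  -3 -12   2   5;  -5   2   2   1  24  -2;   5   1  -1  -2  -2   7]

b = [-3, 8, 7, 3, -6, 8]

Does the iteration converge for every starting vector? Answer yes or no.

Diagonal D = diag(-37, 27, 35, -12, 24, 7); L, U strict lower/upper.
Jacobi: T = -D⁻¹(L+U), T[4,3] = -(1)/(24) = -0.0417; T[4,4] = 0.
  T[0,:] = [+0.0000 -0.1622 +0.0811 +0.1081 -0.0270 -0.1351]
  T[1,:] = [+0.0370 +0.0000 +0.1481 +0.1111 -0.1111 -0.1111]
  T[2,:] = [-0.1429 -0.0286 +0.0000 +0.0286 +0.1714 +0.1429]
  T[3,:] = [-0.2500 -0.4167 -0.2500 +0.0000 +0.1667 +0.4167]
  T[4,:] = [+0.2083 -0.0833 -0.0833 -0.0417 +0.0000 +0.0833]
  T[5,:] = [-0.7143 -0.1429 +0.1429 +0.2857 +0.2857 +0.0000]
eigenvalue magnitudes: 0.5112, 0.3209, 0.1655, 0.1655, 0.0966, 0.0966.
spectral radius ρ = 0.5112; 0.5112 < 1 ⇒ converges.

yes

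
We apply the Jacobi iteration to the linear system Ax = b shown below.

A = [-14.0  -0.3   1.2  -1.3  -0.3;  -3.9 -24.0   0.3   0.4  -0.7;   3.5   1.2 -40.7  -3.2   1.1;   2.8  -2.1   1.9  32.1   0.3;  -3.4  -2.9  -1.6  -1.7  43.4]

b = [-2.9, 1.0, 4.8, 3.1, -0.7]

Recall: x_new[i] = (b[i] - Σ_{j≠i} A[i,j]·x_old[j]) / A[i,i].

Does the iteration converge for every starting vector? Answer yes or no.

yes

Split A = D + L + U, D = diag(-14, -24, -40.7, 32.1, 43.4).
T_J = -D⁻¹(L+U): T[3,2] = -(1.9)/(32.1) = -0.0592; T[3,3] = 0.
  T[0,:] = [+0.0000  -0.0214  +0.0857  -0.0929  -0.0214]
  T[1,:] = [-0.1625  +0.0000  +0.0125  +0.0167  -0.0292]
  T[2,:] = [+0.0860  +0.0295  +0.0000  -0.0786  +0.0270]
  T[3,:] = [-0.0872  +0.0654  -0.0592  +0.0000  -0.0093]
  T[4,:] = [+0.0783  +0.0668  +0.0369  +0.0392  +0.0000]
eigenvalue magnitudes: 0.1838, 0.1040, 0.0785, 0.0785, 0.0260.
ρ(T) = max|λ| = 0.1838; 0.1838 < 1: convergent.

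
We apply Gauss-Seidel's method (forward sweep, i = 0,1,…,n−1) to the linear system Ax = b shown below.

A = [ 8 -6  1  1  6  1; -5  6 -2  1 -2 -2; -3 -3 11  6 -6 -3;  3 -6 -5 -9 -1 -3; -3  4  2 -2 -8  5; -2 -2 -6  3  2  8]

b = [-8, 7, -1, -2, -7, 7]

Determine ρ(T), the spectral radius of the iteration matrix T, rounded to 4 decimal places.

1.6019

Split A = D + L + U, D = diag(8, 6, 11, -9, -8, 8).
GS T = -(D+L)⁻¹U: row 0 first, T[0,3] = -(1)/(8) = -0.1250; later rows by forward substitution.
  T[0,:] = [+0.0000 +0.7500 -0.1250 -0.1250 -0.7500 -0.1250]
  T[1,:] = [+0.0000 +0.6250 +0.2292 -0.2708 -0.2917 +0.2292]
  T[2,:] = [+0.0000 +0.3750 +0.0284 -0.6534 +0.2614 +0.3011]
  T[3,:] = [+0.0000 -0.3750 -0.2102 +0.5019 -0.3119 -0.6951]
  T[4,:] = [+0.0000 +0.2187 +0.2211 -0.3774 +0.2787 +1.0355]
  T[5,:] = [+0.0000 +0.7109 +0.0709 -0.6829 -0.0171 +0.2537]
eigenvalue magnitudes: 1.6019, 0.4517, 0.3917, 0.1052, 0.0794, 0.0000.
ρ = 1.6019; 1.6019 > 1, so it fails to converge.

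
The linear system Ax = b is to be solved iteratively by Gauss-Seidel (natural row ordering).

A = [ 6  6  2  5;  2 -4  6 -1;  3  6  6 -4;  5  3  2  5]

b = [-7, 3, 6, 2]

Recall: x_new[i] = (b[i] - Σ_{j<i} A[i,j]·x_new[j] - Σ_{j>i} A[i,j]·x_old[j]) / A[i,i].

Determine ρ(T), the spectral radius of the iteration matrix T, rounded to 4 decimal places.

1.3555

Split A = D + L + U, D = diag(6, -4, 6, 5).
T_GS = -(D+L)⁻¹U: row 0 first, T[0,1] = -(6)/(6) = -1.0000; later rows by forward substitution.
  T[0,:] = [+0.0000 -1.0000 -0.3333 -0.8333]
  T[1,:] = [+0.0000 -0.5000 +1.3333 -0.6667]
  T[2,:] = [+0.0000 +1.0000 -1.1667 +1.7500]
  T[3,:] = [+0.0000 +0.9000 -0.0000 +0.5333]
moduli |λ_i(T)| = 1.3555, 0.9772, 0.7550, 0.0000.
ρ(T) = max|λ| = 1.3555; 1.3555 > 1, so it fails to converge.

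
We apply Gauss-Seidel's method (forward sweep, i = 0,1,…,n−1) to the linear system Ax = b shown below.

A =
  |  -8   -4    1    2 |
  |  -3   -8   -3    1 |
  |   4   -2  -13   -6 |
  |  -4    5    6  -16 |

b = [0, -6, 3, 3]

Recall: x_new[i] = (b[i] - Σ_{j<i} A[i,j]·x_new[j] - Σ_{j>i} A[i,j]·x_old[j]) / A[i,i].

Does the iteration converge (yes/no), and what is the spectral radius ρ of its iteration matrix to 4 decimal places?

Let D = diag(-8, -8, -13, -16); L, U the strict triangles.
GS T = -(D+L)⁻¹U: row 0 first, T[0,2] = -(1)/(-8) = +0.1250; later rows by forward substitution.
  T[0,:] = [+0.0000  -0.5000  +0.1250  +0.2500]
  T[1,:] = [+0.0000  +0.1875  -0.4219  +0.0312]
  T[2,:] = [+0.0000  -0.1827  +0.1034  -0.3894]
  T[3,:] = [+0.0000  +0.1151  -0.1243  -0.1988]
eigenvalue magnitudes: 0.5068, 0.2252, 0.1896, 0.0000.
ρ(T) = max|λ| = 0.5068; 0.5068 < 1: convergent.

yes, ρ = 0.5068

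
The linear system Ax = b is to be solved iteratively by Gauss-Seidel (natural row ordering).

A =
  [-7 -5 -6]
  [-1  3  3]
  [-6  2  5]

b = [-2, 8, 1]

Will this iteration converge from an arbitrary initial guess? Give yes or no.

no

Diagonal D = diag(-7, 3, 5); L, U strict lower/upper.
GS T = -(D+L)⁻¹U: row 0 first, T[0,1] = -(-5)/(-7) = -0.7143; later rows by forward substitution.
  T[0,:] = [+0.0000, -0.7143, -0.8571]
  T[1,:] = [+0.0000, -0.2381, -1.2857]
  T[2,:] = [+0.0000, -0.7619, -0.5143]
|roots of det(T-λI)|: 1.3755, 0.6231, 0.0000.
spectral radius ρ = 1.3755; 1.3755 > 1 ⇒ diverges.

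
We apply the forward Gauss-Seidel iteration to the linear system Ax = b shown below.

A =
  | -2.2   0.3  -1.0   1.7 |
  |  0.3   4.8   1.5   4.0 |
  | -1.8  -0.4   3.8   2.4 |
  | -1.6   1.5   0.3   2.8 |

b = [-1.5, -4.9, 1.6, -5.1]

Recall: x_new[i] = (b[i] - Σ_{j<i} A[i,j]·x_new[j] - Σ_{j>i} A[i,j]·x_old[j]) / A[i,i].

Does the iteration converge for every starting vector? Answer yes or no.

yes

Write A = D+L+U with D = diag(-2.2, 4.8, 3.8, 2.8).
GS T = -(D+L)⁻¹U: row 0 first, T[0,2] = -(-1)/(-2.2) = -0.4545; later rows by forward substitution.
  T[0,:] = [+0.0000  +0.1364  -0.4545  +0.7727]
  T[1,:] = [+0.0000  -0.0085  -0.2841  -0.8816]
  T[2,:] = [+0.0000  +0.0637  -0.2452  -0.3584]
  T[3,:] = [+0.0000  +0.0757  -0.0813  +0.9523]
eigenvalue magnitudes: 0.9172, 0.1295, 0.1295, 0.0000.
ρ(T) = max|λ| = 0.9172; 0.9172 < 1: convergent.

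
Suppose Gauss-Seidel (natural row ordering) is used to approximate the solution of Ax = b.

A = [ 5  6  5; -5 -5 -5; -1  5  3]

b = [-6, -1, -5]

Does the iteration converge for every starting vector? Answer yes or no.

no

Diagonal D = diag(5, -5, 3); L, U strict lower/upper.
T_GS = -(D+L)⁻¹U: row 0 first, T[0,1] = -(6)/(5) = -1.2000; later rows by forward substitution.
  T[0,:] = [+0.0000 -1.2000 -1.0000]
  T[1,:] = [+0.0000 +1.2000 -0.0000]
  T[2,:] = [+0.0000 -2.4000 -0.3333]
eigenvalue magnitudes: 1.2000, 0.3333, 0.0000.
ρ = 1.2000; 1.2000 > 1: divergent.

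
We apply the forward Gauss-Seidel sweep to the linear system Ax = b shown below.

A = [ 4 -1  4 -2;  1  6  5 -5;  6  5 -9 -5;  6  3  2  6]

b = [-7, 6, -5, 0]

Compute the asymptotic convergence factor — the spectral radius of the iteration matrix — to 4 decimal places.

1.2829

A = D + L + U where D = diag(4, 6, -9, 6).
Gauss-Seidel: T = -(D+L)⁻¹U, row 0 first, T[0,2] = -(4)/(4) = -1.0000; later rows by forward substitution.
  T[0,:] = [+0.0000  +0.2500  -1.0000  +0.5000]
  T[1,:] = [+0.0000  -0.0417  -0.6667  +0.7500]
  T[2,:] = [+0.0000  +0.1435  -1.0370  +0.1944]
  T[3,:] = [+0.0000  -0.2770  +1.6790  -0.9398]
|λ(T)| sorted: 1.2829, 0.5801, 0.1555, 0.0000.
ρ = 1.2829; 1.2829 > 1, so it fails to converge.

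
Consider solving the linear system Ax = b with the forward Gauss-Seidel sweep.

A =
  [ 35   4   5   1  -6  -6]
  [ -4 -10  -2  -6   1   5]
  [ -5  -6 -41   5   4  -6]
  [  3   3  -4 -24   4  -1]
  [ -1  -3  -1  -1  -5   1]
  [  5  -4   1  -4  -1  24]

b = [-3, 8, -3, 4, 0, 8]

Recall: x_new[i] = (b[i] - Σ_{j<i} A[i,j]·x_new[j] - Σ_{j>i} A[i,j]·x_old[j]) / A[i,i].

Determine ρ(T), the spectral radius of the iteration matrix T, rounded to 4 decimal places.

Let D = diag(35, -10, -41, -24, -5, 24); L, U the strict triangles.
GS T = -(D+L)⁻¹U: row 0 first, T[0,5] = -(-6)/(35) = +0.1714; later rows by forward substitution.
  T[0,:] = [+0.0000 -0.1143 -0.1429 -0.0286 +0.1714 +0.1714]
  T[1,:] = [+0.0000 +0.0457 -0.1429 -0.5886 +0.0314 +0.4314]
  T[2,:] = [+0.0000 +0.0072 +0.0383 +0.2116 +0.0721 -0.2304]
  T[3,:] = [+0.0000 -0.0098 -0.0421 -0.1124 +0.1800 +0.0721]
  T[4,:] = [+0.0000 -0.0041 +0.1150 +0.3390 -0.1036 -0.0615]
  T[5,:] = [+0.0000 +0.0293 +0.0021 -0.1056 -0.0078 +0.0552]
|λ(T)| sorted: 0.3345, 0.2305, 0.0860, 0.0540, 0.0540, 0.0000.
spectral radius ρ = 0.3345; 0.3345 < 1: convergent.

0.3345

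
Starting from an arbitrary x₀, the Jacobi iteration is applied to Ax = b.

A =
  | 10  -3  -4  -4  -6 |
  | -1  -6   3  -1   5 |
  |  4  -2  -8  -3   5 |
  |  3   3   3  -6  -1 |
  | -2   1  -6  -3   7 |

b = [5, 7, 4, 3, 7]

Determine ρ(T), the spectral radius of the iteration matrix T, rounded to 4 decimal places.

1.1699

Let D = diag(10, -6, -8, -6, 7); L, U the strict triangles.
T_J = -D⁻¹(L+U): T[1,2] = -(3)/(-6) = +0.5000; T[1,1] = 0.
  T[0,:] = [+0.0000, +0.3000, +0.4000, +0.4000, +0.6000]
  T[1,:] = [-0.1667, +0.0000, +0.5000, -0.1667, +0.8333]
  T[2,:] = [+0.5000, -0.2500, +0.0000, -0.3750, +0.6250]
  T[3,:] = [+0.5000, +0.5000, +0.5000, +0.0000, -0.1667]
  T[4,:] = [+0.2857, -0.1429, +0.8571, +0.4286, +0.0000]
|λ(T)| sorted: 1.1699, 0.7792, 0.7792, 0.5960, 0.5960.
spectral radius ρ = 1.1699; 1.1699 > 1: divergent.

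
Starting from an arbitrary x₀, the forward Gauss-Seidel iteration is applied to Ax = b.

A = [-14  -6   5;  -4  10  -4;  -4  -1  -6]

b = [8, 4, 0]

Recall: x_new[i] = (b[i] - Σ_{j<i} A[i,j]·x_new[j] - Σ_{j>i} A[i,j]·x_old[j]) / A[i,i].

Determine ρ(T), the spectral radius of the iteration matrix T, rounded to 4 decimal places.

0.6705

A = D + L + U where D = diag(-14, 10, -6).
GS T = -(D+L)⁻¹U: row 0 first, T[0,2] = -(5)/(-14) = +0.3571; later rows by forward substitution.
  T[0,:] = [+0.0000 -0.4286 +0.3571]
  T[1,:] = [+0.0000 -0.1714 +0.5429]
  T[2,:] = [+0.0000 +0.3143 -0.3286]
moduli |λ_i(T)| = 0.6705, 0.1705, 0.0000.
ρ(T) = max|λ| = 0.6705; 0.6705 < 1 ⇒ converges.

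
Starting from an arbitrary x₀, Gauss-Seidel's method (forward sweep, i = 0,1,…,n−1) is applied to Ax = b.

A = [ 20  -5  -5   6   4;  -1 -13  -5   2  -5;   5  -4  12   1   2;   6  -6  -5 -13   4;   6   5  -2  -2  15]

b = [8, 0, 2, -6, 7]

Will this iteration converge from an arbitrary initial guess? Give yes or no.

yes

Write A = D+L+U with D = diag(20, -13, 12, -13, 15).
Gauss-Seidel: T = -(D+L)⁻¹U, row 0 first, T[0,2] = -(-5)/(20) = +0.2500; later rows by forward substitution.
  T[0,:] = [+0.0000  +0.2500  +0.2500  -0.3000  -0.2000]
  T[1,:] = [+0.0000  -0.0192  -0.4038  +0.1769  -0.3692]
  T[2,:] = [+0.0000  -0.1106  -0.2388  +0.1006  -0.2064]
  T[3,:] = [+0.0000  +0.1668  +0.3936  -0.2588  +0.4652]
  T[4,:] = [+0.0000  -0.0861  +0.0553  +0.0399  +0.2376]
|λ(T)| sorted: 0.6167, 0.3076, 0.0886, 0.0587, 0.0000.
ρ(T) = max|λ| = 0.6167; 0.6167 < 1 ⇒ converges.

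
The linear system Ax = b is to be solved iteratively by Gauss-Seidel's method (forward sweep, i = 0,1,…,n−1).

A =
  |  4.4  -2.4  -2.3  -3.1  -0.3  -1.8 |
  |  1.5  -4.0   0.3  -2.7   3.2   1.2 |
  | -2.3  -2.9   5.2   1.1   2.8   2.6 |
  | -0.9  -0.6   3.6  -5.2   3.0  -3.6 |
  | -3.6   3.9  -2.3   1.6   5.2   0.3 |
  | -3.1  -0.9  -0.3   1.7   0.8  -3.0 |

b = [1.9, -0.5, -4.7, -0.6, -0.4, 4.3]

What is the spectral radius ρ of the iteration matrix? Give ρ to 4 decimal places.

Split A = D + L + U, D = diag(4.4, -4, 5.2, -5.2, 5.2, -3).
GS T = -(D+L)⁻¹U: row 0 first, T[0,4] = -(-0.3)/(4.4) = +0.0682; later rows by forward substitution.
  T[0,:] = [+0.0000, +0.5455, +0.5227, +0.7045, +0.0682, +0.4091]
  T[1,:] = [+0.0000, +0.2045, +0.2710, -0.4108, +0.8256, +0.4534]
  T[2,:] = [+0.0000, +0.3553, +0.3824, -0.1290, -0.0479, -0.0662]
  T[3,:] = [+0.0000, +0.1280, +0.1430, -0.1639, +0.4367, -0.8613]
  T[4,:] = [+0.0000, +0.3420, +0.2838, +0.7892, -0.7275, +0.1212]
  T[5,:] = [+0.0000, -0.4968, -0.5030, -0.4743, -0.2599, -1.0079]
|λ(T)| sorted: 1.4852, 0.8932, 0.6059, 0.6059, 0.0006, 0.0000.
ρ(T) = max|λ| = 1.4852; 1.4852 > 1: divergent.

1.4852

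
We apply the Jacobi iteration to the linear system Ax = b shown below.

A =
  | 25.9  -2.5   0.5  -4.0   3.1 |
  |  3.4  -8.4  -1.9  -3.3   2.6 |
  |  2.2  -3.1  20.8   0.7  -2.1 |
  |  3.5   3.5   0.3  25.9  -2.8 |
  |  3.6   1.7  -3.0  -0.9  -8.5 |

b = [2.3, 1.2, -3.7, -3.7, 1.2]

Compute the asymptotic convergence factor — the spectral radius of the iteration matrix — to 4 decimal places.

0.3258

Write A = D+L+U with D = diag(25.9, -8.4, 20.8, 25.9, -8.5).
Jacobi T = -D⁻¹(L+U): T[0,1] = -(-2.5)/(25.9) = +0.0965; T[0,0] = 0.
  T[0,:] = [+0.0000 +0.0965 -0.0193 +0.1544 -0.1197]
  T[1,:] = [+0.4048 +0.0000 -0.2262 -0.3929 +0.3095]
  T[2,:] = [-0.1058 +0.1490 +0.0000 -0.0337 +0.1010]
  T[3,:] = [-0.1351 -0.1351 -0.0116 +0.0000 +0.1081]
  T[4,:] = [+0.4235 +0.2000 -0.3529 -0.1059 +0.0000]
eigenvalue magnitudes: 0.3258, 0.2515, 0.2515, 0.1206, 0.1206.
ρ(T) = max|λ| = 0.3258; 0.3258 < 1 ⇒ converges.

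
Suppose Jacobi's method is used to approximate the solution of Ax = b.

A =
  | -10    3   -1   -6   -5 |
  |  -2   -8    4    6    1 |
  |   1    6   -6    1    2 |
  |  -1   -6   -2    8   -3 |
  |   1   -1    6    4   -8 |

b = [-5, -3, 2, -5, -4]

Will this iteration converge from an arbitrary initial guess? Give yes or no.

no

Diagonal D = diag(-10, -8, -6, 8, -8); L, U strict lower/upper.
Jacobi T = -D⁻¹(L+U): T[0,1] = -(3)/(-10) = +0.3000; T[0,0] = 0.
  T[0,:] = [+0.0000, +0.3000, -0.1000, -0.6000, -0.5000]
  T[1,:] = [-0.2500, +0.0000, +0.5000, +0.7500, +0.1250]
  T[2,:] = [+0.1667, +1.0000, +0.0000, +0.1667, +0.3333]
  T[3,:] = [+0.1250, +0.7500, +0.2500, +0.0000, +0.3750]
  T[4,:] = [+0.1250, -0.1250, +0.7500, +0.5000, +0.0000]
|eigenvalues of T|: 1.3566, 1.0549, 0.4582, 0.4582, 0.2376.
ρ = 1.3566; 1.3566 > 1 ⇒ diverges.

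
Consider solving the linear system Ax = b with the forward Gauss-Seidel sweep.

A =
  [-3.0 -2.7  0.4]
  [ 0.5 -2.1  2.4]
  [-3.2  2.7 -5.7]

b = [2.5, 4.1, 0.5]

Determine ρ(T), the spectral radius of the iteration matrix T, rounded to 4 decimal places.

Write A = D+L+U with D = diag(-3, -2.1, -5.7).
T_GS = -(D+L)⁻¹U: row 0 first, T[0,1] = -(-2.7)/(-3) = -0.9000; later rows by forward substitution.
  T[0,:] = [+0.0000  -0.9000  +0.1333]
  T[1,:] = [+0.0000  -0.2143  +1.1746]
  T[2,:] = [+0.0000  +0.4038  +0.4815]
|λ(T)| sorted: 0.9052, 0.6379, 0.0000.
spectral radius ρ = 0.9052; 0.9052 < 1 ⇒ converges.

0.9052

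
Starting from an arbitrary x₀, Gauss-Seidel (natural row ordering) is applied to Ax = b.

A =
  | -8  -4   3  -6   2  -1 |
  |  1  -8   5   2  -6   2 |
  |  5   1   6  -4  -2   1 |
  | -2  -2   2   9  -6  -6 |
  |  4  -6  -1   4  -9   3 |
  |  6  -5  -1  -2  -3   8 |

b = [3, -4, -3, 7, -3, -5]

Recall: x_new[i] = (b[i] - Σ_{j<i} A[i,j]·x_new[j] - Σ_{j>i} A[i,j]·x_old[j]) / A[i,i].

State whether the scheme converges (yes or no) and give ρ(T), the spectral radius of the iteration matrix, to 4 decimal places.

no, ρ = 1.3190

Let D = diag(-8, -8, 6, 9, -9, 8); L, U the strict triangles.
GS T = -(D+L)⁻¹U: row 0 first, T[0,3] = -(-6)/(-8) = -0.7500; later rows by forward substitution.
  T[0,:] = [+0.0000  -0.5000  +0.3750  -0.7500  +0.2500  -0.1250]
  T[1,:] = [+0.0000  -0.0625  +0.6719  +0.1562  -0.7188  +0.2344]
  T[2,:] = [+0.0000  +0.4271  -0.4245  +1.2656  +0.2448  -0.1016]
  T[3,:] = [+0.0000  -0.2199  +0.3270  -0.4132  +0.5081  +0.7135]
  T[4,:] = [+0.0000  -0.3257  -0.0888  -0.7618  +0.7889  +0.4499]
  T[5,:] = [+0.0000  +0.2122  +0.1341  +0.4294  -0.1833  +0.5747]
|eigenvalues of T|: 1.3190, 1.0049, 0.5812, 0.5812, 0.0775, 0.0000.
ρ(T) = max|λ| = 1.3190; 1.3190 > 1, so it fails to converge.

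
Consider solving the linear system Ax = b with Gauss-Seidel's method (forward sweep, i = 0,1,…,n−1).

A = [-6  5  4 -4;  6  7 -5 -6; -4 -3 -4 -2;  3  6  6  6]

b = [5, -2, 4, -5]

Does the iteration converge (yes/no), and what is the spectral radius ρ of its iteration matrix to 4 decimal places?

no, ρ = 1.3865

A = D + L + U where D = diag(-6, 7, -4, 6).
T_GS = -(D+L)⁻¹U: row 0 first, T[0,2] = -(4)/(-6) = +0.6667; later rows by forward substitution.
  T[0,:] = [+0.0000, +0.8333, +0.6667, -0.6667]
  T[1,:] = [+0.0000, -0.7143, +0.1429, +1.4286]
  T[2,:] = [+0.0000, -0.2976, -0.7738, -0.9048]
  T[3,:] = [+0.0000, +0.5952, +0.2976, -0.1905]
|λ(T)| sorted: 1.3865, 0.5047, 0.2126, 0.0000.
ρ = 1.3865; 1.3865 > 1, so it fails to converge.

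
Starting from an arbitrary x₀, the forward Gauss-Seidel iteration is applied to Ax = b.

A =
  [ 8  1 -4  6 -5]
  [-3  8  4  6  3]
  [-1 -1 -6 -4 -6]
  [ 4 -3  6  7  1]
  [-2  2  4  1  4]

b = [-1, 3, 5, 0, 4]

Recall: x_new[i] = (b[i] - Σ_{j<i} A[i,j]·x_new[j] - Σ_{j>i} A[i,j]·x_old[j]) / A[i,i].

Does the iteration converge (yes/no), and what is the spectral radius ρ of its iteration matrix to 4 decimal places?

no, ρ = 1.1837

Diagonal D = diag(8, 8, -6, 7, 4); L, U strict lower/upper.
Gauss-Seidel: T = -(D+L)⁻¹U, row 0 first, T[0,4] = -(-5)/(8) = +0.6250; later rows by forward substitution.
  T[0,:] = [+0.0000 -0.1250 +0.5000 -0.7500 +0.6250]
  T[1,:] = [+0.0000 -0.0469 -0.3125 -1.0312 -0.1406]
  T[2,:] = [+0.0000 +0.0286 -0.0312 -0.3698 -1.0807]
  T[3,:] = [+0.0000 +0.0268 -0.3929 +0.3036 +0.3661]
  T[4,:] = [+0.0000 -0.0744 +0.5357 +0.4345 +1.3720]
|roots of det(T-λI)|: 1.1837, 0.3289, 0.3289, 0.0232, 0.0000.
ρ = 1.1837; 1.1837 > 1: divergent.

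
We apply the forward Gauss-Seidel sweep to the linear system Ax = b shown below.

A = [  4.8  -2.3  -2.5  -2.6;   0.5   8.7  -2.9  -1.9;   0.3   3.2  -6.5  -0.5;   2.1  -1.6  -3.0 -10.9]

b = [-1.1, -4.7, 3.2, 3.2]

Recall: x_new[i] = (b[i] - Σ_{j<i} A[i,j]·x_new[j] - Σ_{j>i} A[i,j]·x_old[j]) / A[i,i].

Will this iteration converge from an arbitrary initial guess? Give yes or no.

yes

Diagonal D = diag(4.8, 8.7, -6.5, -10.9); L, U strict lower/upper.
GS T = -(D+L)⁻¹U: row 0 first, T[0,1] = -(-2.3)/(4.8) = +0.4792; later rows by forward substitution.
  T[0,:] = [+0.0000 +0.4792 +0.5208 +0.5417]
  T[1,:] = [+0.0000 -0.0275 +0.3034 +0.1873]
  T[2,:] = [+0.0000 +0.0086 +0.1734 +0.0403]
  T[3,:] = [+0.0000 +0.0940 +0.0081 +0.0658]
moduli |λ_i(T)| = 0.2357, 0.1129, 0.0889, 0.0000.
ρ = 0.2357; 0.2357 < 1 ⇒ converges.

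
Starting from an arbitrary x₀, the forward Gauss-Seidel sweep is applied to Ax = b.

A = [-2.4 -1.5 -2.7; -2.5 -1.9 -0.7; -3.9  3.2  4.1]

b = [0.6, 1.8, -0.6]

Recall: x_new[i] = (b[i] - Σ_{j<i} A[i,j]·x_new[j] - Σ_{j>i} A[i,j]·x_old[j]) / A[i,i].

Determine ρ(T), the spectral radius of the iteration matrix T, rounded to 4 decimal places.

Diagonal D = diag(-2.4, -1.9, 4.1); L, U strict lower/upper.
GS T = -(D+L)⁻¹U: row 0 first, T[0,2] = -(-2.7)/(-2.4) = -1.1250; later rows by forward substitution.
  T[0,:] = [+0.0000 -0.6250 -1.1250]
  T[1,:] = [+0.0000 +0.8224 +1.1118]
  T[2,:] = [+0.0000 -1.2364 -1.9379]
|roots of det(T-λI)|: 1.2859, 0.1703, 0.0000.
ρ = 1.2859; 1.2859 > 1 ⇒ diverges.

1.2859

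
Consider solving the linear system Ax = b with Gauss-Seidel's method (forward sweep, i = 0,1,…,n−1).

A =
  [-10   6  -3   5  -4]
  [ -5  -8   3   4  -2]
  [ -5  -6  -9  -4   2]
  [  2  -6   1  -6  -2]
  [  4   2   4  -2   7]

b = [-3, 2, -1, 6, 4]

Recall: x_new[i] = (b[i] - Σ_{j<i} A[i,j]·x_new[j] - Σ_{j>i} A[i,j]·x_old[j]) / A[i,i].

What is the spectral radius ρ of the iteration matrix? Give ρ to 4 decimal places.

1.1770

Diagonal D = diag(-10, -8, -9, -6, 7); L, U strict lower/upper.
GS T = -(D+L)⁻¹U: row 0 first, T[0,2] = -(-3)/(-10) = -0.3000; later rows by forward substitution.
  T[0,:] = [+0.0000, +0.6000, -0.3000, +0.5000, -0.4000]
  T[1,:] = [+0.0000, -0.3750, +0.5625, +0.1875, +0.0000]
  T[2,:] = [+0.0000, -0.0833, -0.2083, -0.8472, +0.4444]
  T[3,:] = [+0.0000, +0.5611, -0.6972, -0.1620, -0.3926]
  T[4,:] = [+0.0000, -0.0278, -0.0694, +0.0985, -0.1376]
eigenvalue magnitudes: 1.1770, 0.3290, 0.3290, 0.1495, 0.0000.
spectral radius ρ = 1.1770; 1.1770 > 1: divergent.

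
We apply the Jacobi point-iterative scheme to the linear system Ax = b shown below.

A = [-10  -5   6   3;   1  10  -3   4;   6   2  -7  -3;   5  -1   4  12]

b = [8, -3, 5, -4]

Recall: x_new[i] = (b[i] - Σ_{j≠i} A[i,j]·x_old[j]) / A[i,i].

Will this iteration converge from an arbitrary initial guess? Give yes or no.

yes

Diagonal D = diag(-10, 10, -7, 12); L, U strict lower/upper.
Jacobi: T = -D⁻¹(L+U), T[1,2] = -(-3)/(10) = +0.3000; T[1,1] = 0.
  T[0,:] = [+0.0000 -0.5000 +0.6000 +0.3000]
  T[1,:] = [-0.1000 +0.0000 +0.3000 -0.4000]
  T[2,:] = [+0.8571 +0.2857 +0.0000 -0.4286]
  T[3,:] = [-0.4167 +0.0833 -0.3333 +0.0000]
|roots of det(T-λI)|: 0.8994, 0.5193, 0.5193, 0.0957.
ρ = 0.8994; 0.8994 < 1, so it converges for any x₀.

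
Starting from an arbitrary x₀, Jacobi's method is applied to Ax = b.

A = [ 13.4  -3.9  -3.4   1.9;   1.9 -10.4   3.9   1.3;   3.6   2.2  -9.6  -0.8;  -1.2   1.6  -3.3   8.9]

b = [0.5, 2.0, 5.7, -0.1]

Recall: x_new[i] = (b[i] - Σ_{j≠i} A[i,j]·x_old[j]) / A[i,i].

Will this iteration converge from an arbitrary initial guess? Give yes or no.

Split A = D + L + U, D = diag(13.4, -10.4, -9.6, 8.9).
Jacobi: T = -D⁻¹(L+U), T[3,1] = -(1.6)/(8.9) = -0.1798; T[3,3] = 0.
  T[0,:] = [+0.0000, +0.2910, +0.2537, -0.1418]
  T[1,:] = [+0.1827, +0.0000, +0.3750, +0.1250]
  T[2,:] = [+0.3750, +0.2292, +0.0000, -0.0833]
  T[3,:] = [+0.1348, -0.1798, +0.3708, +0.0000]
moduli |λ_i(T)| = 0.5497, 0.3299, 0.2606, 0.2606.
ρ(T) = max|λ| = 0.5497; 0.5497 < 1, so it converges for any x₀.

yes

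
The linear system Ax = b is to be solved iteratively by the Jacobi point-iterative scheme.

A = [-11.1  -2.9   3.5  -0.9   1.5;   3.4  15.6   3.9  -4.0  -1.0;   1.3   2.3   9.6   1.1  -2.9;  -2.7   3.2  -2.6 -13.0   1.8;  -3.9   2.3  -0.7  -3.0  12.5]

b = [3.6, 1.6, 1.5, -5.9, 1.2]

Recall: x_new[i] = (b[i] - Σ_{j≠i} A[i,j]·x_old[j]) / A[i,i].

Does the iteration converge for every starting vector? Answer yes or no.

yes

Split A = D + L + U, D = diag(-11.1, 15.6, 9.6, -13, 12.5).
Jacobi: T = -D⁻¹(L+U), T[0,3] = -(-0.9)/(-11.1) = -0.0811; T[0,0] = 0.
  T[0,:] = [+0.0000, -0.2613, +0.3153, -0.0811, +0.1351]
  T[1,:] = [-0.2179, +0.0000, -0.2500, +0.2564, +0.0641]
  T[2,:] = [-0.1354, -0.2396, +0.0000, -0.1146, +0.3021]
  T[3,:] = [-0.2077, +0.2462, -0.2000, +0.0000, +0.1385]
  T[4,:] = [+0.3120, -0.1840, +0.0560, +0.2400, +0.0000]
|roots of det(T-λI)|: 0.5808, 0.2965, 0.2965, 0.2777, 0.1879.
ρ(T) = max|λ| = 0.5808; 0.5808 < 1, so it converges for any x₀.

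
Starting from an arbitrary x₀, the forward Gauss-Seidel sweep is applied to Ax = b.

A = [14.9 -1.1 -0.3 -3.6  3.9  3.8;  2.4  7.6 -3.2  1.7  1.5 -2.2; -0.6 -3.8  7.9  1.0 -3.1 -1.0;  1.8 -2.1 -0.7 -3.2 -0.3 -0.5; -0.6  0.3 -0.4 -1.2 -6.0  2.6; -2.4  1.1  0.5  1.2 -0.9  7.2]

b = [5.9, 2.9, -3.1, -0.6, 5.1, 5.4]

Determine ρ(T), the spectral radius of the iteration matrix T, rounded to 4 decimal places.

A = D + L + U where D = diag(14.9, 7.6, 7.9, -3.2, -6, 7.2).
T_GS = -(D+L)⁻¹U: row 0 first, T[0,1] = -(-1.1)/(14.9) = +0.0738; later rows by forward substitution.
  T[0,:] = [+0.0000, +0.0738, +0.0201, +0.2416, -0.2617, -0.2550]
  T[1,:] = [+0.0000, -0.0233, +0.4147, -0.3000, -0.1147, +0.3700]
  T[2,:] = [+0.0000, -0.0056, +0.2010, -0.2525, +0.3173, +0.2852]
  T[3,:] = [+0.0000, +0.0581, -0.3048, +0.3880, -0.2351, -0.6049]
  T[4,:] = [+0.0000, -0.0198, +0.0663, -0.0999, +0.0463, +0.5793]
  T[5,:] = [+0.0000, +0.0164, -0.0115, +0.0667, -0.0468, +0.0119]
eigenvalue magnitudes: 0.5186, 0.1565, 0.1565, 0.0648, 0.0648, 0.0000.
ρ(T) = max|λ| = 0.5186; 0.5186 < 1: convergent.

0.5186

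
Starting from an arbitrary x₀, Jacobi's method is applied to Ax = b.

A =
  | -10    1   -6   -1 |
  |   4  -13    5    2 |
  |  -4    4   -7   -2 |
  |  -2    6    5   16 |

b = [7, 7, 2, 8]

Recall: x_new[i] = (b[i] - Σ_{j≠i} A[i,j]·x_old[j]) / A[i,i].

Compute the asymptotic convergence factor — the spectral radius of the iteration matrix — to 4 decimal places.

0.8460

A = D + L + U where D = diag(-10, -13, -7, 16).
T_J = -D⁻¹(L+U): T[0,2] = -(-6)/(-10) = -0.6000; T[0,0] = 0.
  T[0,:] = [+0.0000, +0.1000, -0.6000, -0.1000]
  T[1,:] = [+0.3077, +0.0000, +0.3846, +0.1538]
  T[2,:] = [-0.5714, +0.5714, +0.0000, -0.2857]
  T[3,:] = [+0.1250, -0.3750, -0.3125, +0.0000]
|eigenvalues of T|: 0.8460, 0.6714, 0.2344, 0.0598.
ρ = 0.8460; 0.8460 < 1, so it converges for any x₀.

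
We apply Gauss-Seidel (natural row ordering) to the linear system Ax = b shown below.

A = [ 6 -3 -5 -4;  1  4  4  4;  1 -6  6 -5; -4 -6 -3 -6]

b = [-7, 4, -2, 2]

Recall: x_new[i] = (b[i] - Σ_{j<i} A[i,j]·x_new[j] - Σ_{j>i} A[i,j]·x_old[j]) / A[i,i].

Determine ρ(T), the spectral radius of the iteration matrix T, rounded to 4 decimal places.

Diagonal D = diag(6, 4, 6, -6); L, U strict lower/upper.
Gauss-Seidel: T = -(D+L)⁻¹U, row 0 first, T[0,3] = -(-4)/(6) = +0.6667; later rows by forward substitution.
  T[0,:] = [+0.0000  +0.5000  +0.8333  +0.6667]
  T[1,:] = [+0.0000  -0.1250  -1.2083  -1.1667]
  T[2,:] = [+0.0000  -0.2083  -1.3472  -0.4444]
  T[3,:] = [+0.0000  -0.1042  +1.3264  +0.9444]
|eigenvalues of T|: 1.1805, 0.9110, 0.2583, 0.0000.
ρ(T) = max|λ| = 1.1805; 1.1805 > 1 ⇒ diverges.

1.1805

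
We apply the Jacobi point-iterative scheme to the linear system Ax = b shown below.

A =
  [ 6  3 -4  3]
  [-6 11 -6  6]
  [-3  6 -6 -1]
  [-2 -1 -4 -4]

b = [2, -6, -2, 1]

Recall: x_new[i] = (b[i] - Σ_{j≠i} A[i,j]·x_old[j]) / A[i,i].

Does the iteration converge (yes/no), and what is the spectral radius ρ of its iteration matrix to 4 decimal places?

Diagonal D = diag(6, 11, -6, -4); L, U strict lower/upper.
T_J = -D⁻¹(L+U): T[1,2] = -(-6)/(11) = +0.5455; T[1,1] = 0.
  T[0,:] = [+0.0000, -0.5000, +0.6667, -0.5000]
  T[1,:] = [+0.5455, +0.0000, +0.5455, -0.5455]
  T[2,:] = [-0.5000, +1.0000, +0.0000, -0.1667]
  T[3,:] = [-0.5000, -0.2500, -1.0000, +0.0000]
|λ(T)| sorted: 1.2208, 0.7922, 0.7922, 0.6576.
ρ(T) = max|λ| = 1.2208; 1.2208 > 1 ⇒ diverges.

no, ρ = 1.2208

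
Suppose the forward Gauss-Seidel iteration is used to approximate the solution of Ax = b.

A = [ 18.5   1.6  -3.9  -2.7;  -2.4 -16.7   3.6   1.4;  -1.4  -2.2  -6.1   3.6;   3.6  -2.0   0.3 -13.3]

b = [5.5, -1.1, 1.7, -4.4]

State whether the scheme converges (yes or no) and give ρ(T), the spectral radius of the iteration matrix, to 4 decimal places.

Split A = D + L + U, D = diag(18.5, -16.7, -6.1, -13.3).
GS T = -(D+L)⁻¹U: row 0 first, T[0,2] = -(-3.9)/(18.5) = +0.2108; later rows by forward substitution.
  T[0,:] = [+0.0000 -0.0865 +0.2108 +0.1459]
  T[1,:] = [+0.0000 +0.0124 +0.1853 +0.0629]
  T[2,:] = [+0.0000 +0.0154 -0.1152 +0.5340]
  T[3,:] = [+0.0000 -0.0249 +0.0266 +0.0421]
|eigenvalues of T|: 0.2194, 0.1165, 0.1165, 0.0000.
ρ(T) = max|λ| = 0.2194; 0.2194 < 1 ⇒ converges.

yes, ρ = 0.2194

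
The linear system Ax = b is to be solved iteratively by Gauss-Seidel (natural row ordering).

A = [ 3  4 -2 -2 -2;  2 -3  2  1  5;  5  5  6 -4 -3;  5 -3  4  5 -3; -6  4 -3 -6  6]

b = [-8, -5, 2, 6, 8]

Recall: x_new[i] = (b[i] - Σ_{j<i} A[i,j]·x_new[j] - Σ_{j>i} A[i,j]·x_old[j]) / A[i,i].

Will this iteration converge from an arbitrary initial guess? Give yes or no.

A = D + L + U where D = diag(3, -3, 6, 5, 6).
T_GS = -(D+L)⁻¹U: row 0 first, T[0,1] = -(4)/(3) = -1.3333; later rows by forward substitution.
  T[0,:] = [+0.0000  -1.3333  +0.6667  +0.6667  +0.6667]
  T[1,:] = [+0.0000  -0.8889  +1.1111  +0.7778  +2.1111]
  T[2,:] = [+0.0000  +1.8519  -1.4815  -0.5370  -1.8148]
  T[3,:] = [+0.0000  -0.6815  +1.1852  +0.2296  +2.6519]
  T[4,:] = [+0.0000  -0.4963  +0.3704  +0.1093  +1.0037]
|eigenvalues of T|: 1.6067, 0.6542, 0.6542, 0.5171, 0.0000.
ρ(T) = max|λ| = 1.6067; 1.6067 > 1, so it fails to converge.

no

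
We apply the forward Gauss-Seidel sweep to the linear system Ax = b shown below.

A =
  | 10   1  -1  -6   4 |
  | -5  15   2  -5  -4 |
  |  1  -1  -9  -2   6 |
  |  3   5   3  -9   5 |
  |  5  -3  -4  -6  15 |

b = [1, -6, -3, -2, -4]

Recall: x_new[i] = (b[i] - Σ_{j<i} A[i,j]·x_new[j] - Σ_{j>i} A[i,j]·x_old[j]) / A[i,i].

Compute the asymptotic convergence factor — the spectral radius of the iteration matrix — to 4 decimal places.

0.6530

Diagonal D = diag(10, 15, -9, -9, 15); L, U strict lower/upper.
T_GS = -(D+L)⁻¹U: row 0 first, T[0,4] = -(4)/(10) = -0.4000; later rows by forward substitution.
  T[0,:] = [+0.0000 -0.1000 +0.1000 +0.6000 -0.4000]
  T[1,:] = [+0.0000 -0.0333 -0.1000 +0.5333 +0.1333]
  T[2,:] = [+0.0000 -0.0074 +0.0222 -0.2148 +0.6074]
  T[3,:] = [+0.0000 -0.0543 -0.0148 +0.4247 +0.6988]
  T[4,:] = [+0.0000 +0.0030 -0.0533 +0.0193 +0.6015]
|roots of det(T-λI)|: 0.6530, 0.2369, 0.2369, 0.0150, 0.0000.
ρ(T) = max|λ| = 0.6530; 0.6530 < 1 ⇒ converges.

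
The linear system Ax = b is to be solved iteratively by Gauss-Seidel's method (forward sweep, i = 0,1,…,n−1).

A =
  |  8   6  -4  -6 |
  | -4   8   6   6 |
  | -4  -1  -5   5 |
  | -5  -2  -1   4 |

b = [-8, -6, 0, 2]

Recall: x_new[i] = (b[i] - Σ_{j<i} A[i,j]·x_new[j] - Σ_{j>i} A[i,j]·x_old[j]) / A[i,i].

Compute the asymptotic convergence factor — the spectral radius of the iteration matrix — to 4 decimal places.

1.2059

Write A = D+L+U with D = diag(8, 8, -5, 4).
GS T = -(D+L)⁻¹U: row 0 first, T[0,1] = -(6)/(8) = -0.7500; later rows by forward substitution.
  T[0,:] = [+0.0000, -0.7500, +0.5000, +0.7500]
  T[1,:] = [+0.0000, -0.3750, -0.5000, -0.3750]
  T[2,:] = [+0.0000, +0.6750, -0.3000, +0.4750]
  T[3,:] = [+0.0000, -0.9562, +0.3000, +0.8687]
|roots of det(T-λI)|: 1.2059, 0.7636, 0.7636, 0.0000.
ρ = 1.2059; 1.2059 > 1 ⇒ diverges.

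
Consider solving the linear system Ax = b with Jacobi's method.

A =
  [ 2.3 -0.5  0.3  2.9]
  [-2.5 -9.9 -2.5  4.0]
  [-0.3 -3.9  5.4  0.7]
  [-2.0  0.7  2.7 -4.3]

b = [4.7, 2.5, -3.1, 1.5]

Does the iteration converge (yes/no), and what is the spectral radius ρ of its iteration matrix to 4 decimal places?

yes, ρ = 0.9121

A = D + L + U where D = diag(2.3, -9.9, 5.4, -4.3).
Jacobi: T = -D⁻¹(L+U), T[3,1] = -(0.7)/(-4.3) = +0.1628; T[3,3] = 0.
  T[0,:] = [+0.0000, +0.2174, -0.1304, -1.2609]
  T[1,:] = [-0.2525, +0.0000, -0.2525, +0.4040]
  T[2,:] = [+0.0556, +0.7222, +0.0000, -0.1296]
  T[3,:] = [-0.4651, +0.1628, +0.6279, +0.0000]
moduli |λ_i(T)| = 0.9121, 0.7557, 0.6224, 0.6224.
spectral radius ρ = 0.9121; 0.9121 < 1, so it converges for any x₀.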